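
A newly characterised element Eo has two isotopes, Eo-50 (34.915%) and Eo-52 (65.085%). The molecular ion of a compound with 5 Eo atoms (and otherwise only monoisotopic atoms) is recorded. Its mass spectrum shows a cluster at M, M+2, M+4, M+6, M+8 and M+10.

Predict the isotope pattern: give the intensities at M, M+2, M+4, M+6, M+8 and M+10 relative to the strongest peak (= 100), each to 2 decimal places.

The 5 Eo atoms are independent, so intensities follow the terms of (0.34915 + 0.65085)^5.
P(M) = 0.34915^5 = 0.005189
P(M+2) = 5 × 0.34915^4 × 0.65085^1 = 0.048361
P(M+4) = 10 × 0.34915^3 × 0.65085^2 = 0.180301
P(M+6) = 10 × 0.34915^2 × 0.65085^3 = 0.336099
P(M+8) = 5 × 0.34915^1 × 0.65085^4 = 0.313261
P(M+10) = 0.65085^5 = 0.116790
The M+6 peak is largest (0.336099); scaling to 100 gives 1.54 : 14.39 : 53.65 : 100.00 : 93.20 : 34.75.

1.54 : 14.39 : 53.65 : 100.00 : 93.20 : 34.75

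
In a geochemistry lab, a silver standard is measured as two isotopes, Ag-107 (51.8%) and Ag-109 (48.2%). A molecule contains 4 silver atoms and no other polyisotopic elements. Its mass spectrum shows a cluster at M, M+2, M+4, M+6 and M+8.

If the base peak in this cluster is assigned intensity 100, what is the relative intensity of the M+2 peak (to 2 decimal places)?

71.65

Binomial terms of (0.518 + 0.482)^4: M 0.0720, M+2 0.2680, M+4 0.3740, M+6 0.2320, M+8 0.0540 → M+4 is the base peak.
P(M+4) = C(4,2) × 0.518^2 × 0.482^2 = 6 × 0.268324 × 0.232324 = 0.374029 (base)
P(M+2) = C(4,1) × 0.518^3 × 0.482^1 = 4 × 0.13899183 × 0.4820 = 0.267976
Relative intensity = 0.267976 / 0.374029 × 100 = 71.65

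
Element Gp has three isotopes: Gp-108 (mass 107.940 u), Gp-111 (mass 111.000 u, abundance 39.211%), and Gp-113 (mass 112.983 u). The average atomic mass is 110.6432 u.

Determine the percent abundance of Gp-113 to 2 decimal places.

Let x and y be the fractions of Gp-108 and Gp-113. Then x + y = 1 − 0.39211 = 0.60789 and 107.940x + 112.983y = 110.6432 − 0.39211×111.000 = 67.11899.
Substituting: 107.940x + 112.983(0.60789 − x) = 67.11899
(107.940 − 112.983)x = -1.56224587  ⇒  x = 0.30979, y = 0.29810
Gp-108: 30.98%, Gp-113: 29.81%.

29.81%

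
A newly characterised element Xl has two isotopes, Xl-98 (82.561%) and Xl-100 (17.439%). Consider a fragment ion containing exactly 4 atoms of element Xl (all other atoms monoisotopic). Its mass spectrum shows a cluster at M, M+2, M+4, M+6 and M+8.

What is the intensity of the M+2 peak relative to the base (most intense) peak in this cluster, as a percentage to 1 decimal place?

84.5%

(0.82561 + 0.17439)^4 gives M 0.4646, M+2 0.3926, M+4 0.1244, M+6 0.0175, M+8 0.0009; the largest is M.
P(M) = C(4,0) × 0.82561^4 × 0.17439^0 = 1 × 0.46462201 × 1.0000 = 0.464622 (base)
P(M+2) = C(4,1) × 0.82561^3 × 0.17439^1 = 4 × 0.56276209 × 0.17439 = 0.392560
Relative intensity = 0.392560 / 0.464622 × 100 = 84.5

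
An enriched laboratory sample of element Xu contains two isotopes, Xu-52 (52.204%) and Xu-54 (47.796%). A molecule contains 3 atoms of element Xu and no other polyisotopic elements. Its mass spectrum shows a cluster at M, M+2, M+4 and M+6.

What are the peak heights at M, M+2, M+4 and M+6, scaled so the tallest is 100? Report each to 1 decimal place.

36.4 : 100.0 : 91.6 : 27.9

The 3 Xu atoms are independent, so intensities follow the terms of (0.52204 + 0.47796)^3.
P(M) = 0.52204^3 = 0.142269
P(M+2) = 3 × 0.52204^2 × 0.47796^1 = 0.390769
P(M+4) = 3 × 0.52204^1 × 0.47796^2 = 0.357773
P(M+6) = 0.47796^3 = 0.109188
The M+2 peak is largest (0.390769); scaling to 100 gives 36.4 : 100.0 : 91.6 : 27.9.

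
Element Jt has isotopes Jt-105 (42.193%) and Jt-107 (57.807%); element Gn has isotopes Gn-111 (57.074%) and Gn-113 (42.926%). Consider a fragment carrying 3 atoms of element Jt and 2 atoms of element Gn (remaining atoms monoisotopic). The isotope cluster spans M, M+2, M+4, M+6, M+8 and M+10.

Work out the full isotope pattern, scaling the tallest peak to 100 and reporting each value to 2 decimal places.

7.48 : 42.00 : 92.61 : 100.00 : 52.77 : 10.88

Element Jt pattern (n=3): 0.07511406 : 0.30873261 : 0.42298262 : 0.19317072
Element Gn pattern (n=2): 0.32574415 : 0.4899917 : 0.18426415
Convolve the two distributions (both contribute in 2-u steps):
  M: 0.07511406×0.32574415 = 0.024468
  M+2: 0.07511406×0.4899917 + 0.30873261×0.32574415 = 0.137373
  M+4: 0.07511406×0.18426415 + 0.30873261×0.4899917 + 0.42298262×0.32574415 = 0.302901
  M+6: 0.30873261×0.18426415 + 0.42298262×0.4899917 + 0.19317072×0.32574415 = 0.327071
  M+8: 0.42298262×0.18426415 + 0.19317072×0.4899917 = 0.172593
  M+10: 0.19317072×0.18426415 = 0.035594
Scale to base peak (0.327071) = 100: 7.48 : 42.00 : 92.61 : 100.00 : 52.77 : 10.88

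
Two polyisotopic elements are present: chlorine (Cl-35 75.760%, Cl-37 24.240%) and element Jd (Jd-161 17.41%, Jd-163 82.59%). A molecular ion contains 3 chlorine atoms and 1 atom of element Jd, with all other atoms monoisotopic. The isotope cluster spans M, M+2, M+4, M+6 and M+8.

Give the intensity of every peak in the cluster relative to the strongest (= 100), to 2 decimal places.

17.53 : 100.00 : 85.22 : 26.12 : 2.72

Chlorine pattern (n=3): 0.4348304 : 0.41738208 : 0.13354464 : 0.01424288
Element Jd pattern (n=1): 0.1741 : 0.8259
Convolve the two distributions (both contribute in 2-u steps):
  M: 0.4348304×0.1741 = 0.075704
  M+2: 0.4348304×0.8259 + 0.41738208×0.1741 = 0.431793
  M+4: 0.41738208×0.8259 + 0.13354464×0.1741 = 0.367966
  M+6: 0.13354464×0.8259 + 0.01424288×0.1741 = 0.112774
  M+8: 0.01424288×0.8259 = 0.011763
Scale to base peak (0.431793) = 100: 17.53 : 100.00 : 85.22 : 26.12 : 2.72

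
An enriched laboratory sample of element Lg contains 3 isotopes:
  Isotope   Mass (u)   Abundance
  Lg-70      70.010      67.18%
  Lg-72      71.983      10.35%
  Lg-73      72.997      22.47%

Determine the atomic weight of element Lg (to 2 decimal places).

70.89 u

Average mass = Σ (abundance × isotope mass) = 0.6718 × 70.010 + 0.1035 × 71.983 + 0.2247 × 72.997
= 47.0327 + 7.4502 + 16.4024 = 70.8853 u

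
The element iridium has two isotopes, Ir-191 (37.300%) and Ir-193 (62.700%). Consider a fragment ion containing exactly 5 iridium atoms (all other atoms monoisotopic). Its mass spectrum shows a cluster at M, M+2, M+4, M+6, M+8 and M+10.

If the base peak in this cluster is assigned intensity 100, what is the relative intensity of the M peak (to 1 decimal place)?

(0.37300 + 0.62700)^5 gives M 0.0072, M+2 0.0607, M+4 0.2040, M+6 0.3429, M+8 0.2882, M+10 0.0969; the largest is M+6.
P(M+6) = C(5,3) × 0.37300^2 × 0.62700^3 = 10 × 0.139129 × 0.24649188 = 0.342942 (base)
P(M) = C(5,0) × 0.37300^5 × 0.62700^0 = 1 × 0.00722012 × 1.0000 = 0.007220
Relative intensity = 0.007220 / 0.342942 × 100 = 2.1

2.1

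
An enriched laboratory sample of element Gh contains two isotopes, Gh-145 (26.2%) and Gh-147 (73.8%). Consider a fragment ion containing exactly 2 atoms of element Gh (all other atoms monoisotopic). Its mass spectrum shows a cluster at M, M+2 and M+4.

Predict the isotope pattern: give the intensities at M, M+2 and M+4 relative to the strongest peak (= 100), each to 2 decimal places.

Expanding (0.262 + 0.738)^2:
P(M) = 0.262^2 = 0.068644
P(M+2) = 2 × 0.262^1 × 0.738^1 = 0.386712
P(M+4) = 0.738^2 = 0.544644
The M+4 peak is largest (0.544644); scaling to 100 gives 12.60 : 71.00 : 100.00.

12.60 : 71.00 : 100.00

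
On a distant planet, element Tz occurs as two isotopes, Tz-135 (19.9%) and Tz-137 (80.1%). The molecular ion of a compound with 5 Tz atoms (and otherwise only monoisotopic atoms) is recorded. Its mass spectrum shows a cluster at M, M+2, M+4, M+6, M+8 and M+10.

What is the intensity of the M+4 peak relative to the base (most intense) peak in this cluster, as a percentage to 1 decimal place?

12.3%

(0.199 + 0.801)^5 gives M 0.0003, M+2 0.0063, M+4 0.0506, M+6 0.2035, M+8 0.4096, M+10 0.3297; the largest is M+8.
P(M+8) = C(5,4) × 0.199^1 × 0.801^4 = 5 × 0.1990 × 0.41165184 = 0.409594 (base)
P(M+4) = C(5,2) × 0.199^3 × 0.801^2 = 10 × 0.0078806 × 0.641601 = 0.050562
Relative intensity = 0.050562 / 0.409594 × 100 = 12.3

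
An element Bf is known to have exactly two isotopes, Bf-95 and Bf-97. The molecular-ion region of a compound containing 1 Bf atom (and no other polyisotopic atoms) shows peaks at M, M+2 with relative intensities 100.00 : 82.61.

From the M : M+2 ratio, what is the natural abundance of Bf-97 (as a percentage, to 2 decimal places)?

45.24%

If p is the fraction of Bf that is Bf-95, then I(M+2)/I(M) = [C(1,1)·p^0·(1−p)] / p^1 = 1·(1−p)/p = 82.61/100.00 = 0.8261
(1−p)/p = 0.8261/1 = 0.8261  ⇒  p = 1/(1 + 0.8261) = 0.5476
Bf-95: 54.76%, Bf-97: 45.24%.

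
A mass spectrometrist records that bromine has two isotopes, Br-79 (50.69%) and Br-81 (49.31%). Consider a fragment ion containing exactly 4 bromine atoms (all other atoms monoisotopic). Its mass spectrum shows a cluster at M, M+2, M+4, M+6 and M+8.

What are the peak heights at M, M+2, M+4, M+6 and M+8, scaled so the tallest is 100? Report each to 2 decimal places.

17.61 : 68.53 : 100.00 : 64.85 : 15.77

Each Br atom is independently Br-79 (p = 0.5069) or Br-81 (q = 0.4931); the cluster is the binomial expansion (p + q)^4.
P(M) = 0.5069^4 = 0.066022
P(M+2) = 4 × 0.5069^3 × 0.4931^1 = 0.256899
P(M+4) = 6 × 0.5069^2 × 0.4931^2 = 0.374857
P(M+6) = 4 × 0.5069^1 × 0.4931^3 = 0.243101
P(M+8) = 0.4931^4 = 0.059121
The M+4 peak is largest (0.374857); scaling to 100 gives 17.61 : 68.53 : 100.00 : 64.85 : 15.77.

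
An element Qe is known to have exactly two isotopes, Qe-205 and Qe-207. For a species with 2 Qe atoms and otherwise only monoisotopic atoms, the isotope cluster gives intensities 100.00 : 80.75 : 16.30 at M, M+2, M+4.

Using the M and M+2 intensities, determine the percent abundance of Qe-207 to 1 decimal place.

28.8%

Write p for the Qe-205 fraction. I(M+2)/I(M) = [C(2,1)·p^1·(1−p)] / p^2 = 2·(1−p)/p = 80.75/100.00 = 0.8075
(1−p)/p = 0.8075/2 = 0.4037  ⇒  p = 1/(1 + 0.4037) = 0.7124
Qe-205: 71.2%, Qe-207: 28.8%.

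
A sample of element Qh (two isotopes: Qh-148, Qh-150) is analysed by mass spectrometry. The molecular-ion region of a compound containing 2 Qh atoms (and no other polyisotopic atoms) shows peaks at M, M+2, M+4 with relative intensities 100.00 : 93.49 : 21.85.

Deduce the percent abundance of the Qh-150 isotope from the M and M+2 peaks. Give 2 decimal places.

If p is the fraction of Qh that is Qh-148, then I(M+2)/I(M) = [C(2,1)·p^1·(1−p)] / p^2 = 2·(1−p)/p = 93.49/100.00 = 0.9349
(1−p)/p = 0.9349/2 = 0.4674  ⇒  p = 1/(1 + 0.4674) = 0.6815
Qh-148: 68.15%, Qh-150: 31.85%.

31.85%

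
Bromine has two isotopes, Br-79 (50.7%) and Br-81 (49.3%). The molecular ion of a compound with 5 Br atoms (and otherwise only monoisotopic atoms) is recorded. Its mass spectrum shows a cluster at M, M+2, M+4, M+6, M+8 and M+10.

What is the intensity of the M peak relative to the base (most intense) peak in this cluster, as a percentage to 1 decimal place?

(0.507 + 0.493)^5 gives M 0.0335, M+2 0.1629, M+4 0.3168, M+6 0.3080, M+8 0.1497, M+10 0.0291; the largest is M+4.
P(M+4) = C(5,2) × 0.507^3 × 0.493^2 = 10 × 0.13032384 × 0.243049 = 0.316751 (base)
P(M) = C(5,0) × 0.507^5 × 0.493^0 = 1 × 0.03349961 × 1.0000 = 0.033500
Relative intensity = 0.033500 / 0.316751 × 100 = 10.6

10.6%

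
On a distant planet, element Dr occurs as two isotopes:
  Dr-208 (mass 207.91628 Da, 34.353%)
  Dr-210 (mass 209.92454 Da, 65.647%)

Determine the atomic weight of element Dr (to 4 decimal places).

209.2346 Da

Weight each isotope mass by its fractional abundance: 0.34353 × 207.91628 + 0.65647 × 209.92454
= 71.425480 + 137.809163 = 209.234643 Da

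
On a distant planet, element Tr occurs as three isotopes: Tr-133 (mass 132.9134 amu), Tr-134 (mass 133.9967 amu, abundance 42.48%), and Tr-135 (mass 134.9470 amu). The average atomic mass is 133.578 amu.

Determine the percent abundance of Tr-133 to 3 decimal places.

47.468%

Let x and y be the fractions of Tr-133 and Tr-135. Then x + y = 1 − 0.4248 = 0.5752 and 132.9134x + 134.9470y = 133.578 − 0.4248×133.9967 = 76.65620184.
Substituting: 132.9134x + 134.9470(0.5752 − x) = 76.65620184
(132.9134 − 134.9470)x = -0.96531256  ⇒  x = 0.47468, y = 0.10052
Tr-133: 47.468%, Tr-135: 10.052%.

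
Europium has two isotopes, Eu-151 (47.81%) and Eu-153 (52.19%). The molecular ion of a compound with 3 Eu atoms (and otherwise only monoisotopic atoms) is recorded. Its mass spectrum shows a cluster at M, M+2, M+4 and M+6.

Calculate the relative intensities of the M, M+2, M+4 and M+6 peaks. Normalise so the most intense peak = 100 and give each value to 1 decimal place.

28.0 : 91.6 : 100.0 : 36.4

Expanding (0.4781 + 0.5219)^3:
P(M) = 0.4781^3 = 0.109284
P(M+2) = 3 × 0.4781^2 × 0.5219^1 = 0.357887
P(M+4) = 3 × 0.4781^1 × 0.5219^2 = 0.390674
P(M+6) = 0.5219^3 = 0.142155
The M+4 peak is largest (0.390674); scaling to 100 gives 28.0 : 91.6 : 100.0 : 36.4.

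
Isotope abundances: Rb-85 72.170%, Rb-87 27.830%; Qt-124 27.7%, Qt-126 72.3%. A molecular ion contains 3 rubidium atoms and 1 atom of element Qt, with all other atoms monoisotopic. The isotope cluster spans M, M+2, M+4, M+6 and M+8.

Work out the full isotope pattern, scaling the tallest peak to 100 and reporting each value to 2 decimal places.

Rubidium pattern (n=3): 0.37589809 : 0.43485841 : 0.16768892 : 0.02155458
Element Qt pattern (n=1): 0.2770 : 0.7230
Convolve the two distributions (both contribute in 2-u steps):
  M: 0.37589809×0.2770 = 0.104124
  M+2: 0.37589809×0.7230 + 0.43485841×0.2770 = 0.392230
  M+4: 0.43485841×0.7230 + 0.16768892×0.2770 = 0.360852
  M+6: 0.16768892×0.7230 + 0.02155458×0.2770 = 0.127210
  M+8: 0.02155458×0.7230 = 0.015584
Scale to base peak (0.392230) = 100: 26.55 : 100.00 : 92.00 : 32.43 : 3.97

26.55 : 100.00 : 92.00 : 32.43 : 3.97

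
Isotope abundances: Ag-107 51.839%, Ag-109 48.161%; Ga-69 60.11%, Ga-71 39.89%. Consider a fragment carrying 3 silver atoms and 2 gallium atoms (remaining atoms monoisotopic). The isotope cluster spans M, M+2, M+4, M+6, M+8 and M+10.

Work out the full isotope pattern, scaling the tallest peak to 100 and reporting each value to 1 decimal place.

Silver pattern (n=3): 0.13930601 : 0.38826655 : 0.36071887 : 0.11170857
Gallium pattern (n=2): 0.36132121 : 0.47955758 : 0.15912121
Convolve the two distributions (both contribute in 2-u steps):
  M: 0.13930601×0.36132121 = 0.050334
  M+2: 0.13930601×0.47955758 + 0.38826655×0.36132121 = 0.207094
  M+4: 0.13930601×0.15912121 + 0.38826655×0.47955758 + 0.36071887×0.36132121 = 0.338698
  M+6: 0.38826655×0.15912121 + 0.36071887×0.47955758 + 0.11170857×0.36132121 = 0.275130
  M+8: 0.36071887×0.15912121 + 0.11170857×0.47955758 = 0.110969
  M+10: 0.11170857×0.15912121 = 0.017775
Scale to base peak (0.338698) = 100: 14.9 : 61.1 : 100.0 : 81.2 : 32.8 : 5.2

14.9 : 61.1 : 100.0 : 81.2 : 32.8 : 5.2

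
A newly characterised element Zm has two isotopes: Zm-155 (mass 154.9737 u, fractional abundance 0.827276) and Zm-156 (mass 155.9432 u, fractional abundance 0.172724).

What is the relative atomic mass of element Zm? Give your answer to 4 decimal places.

Average mass = Σ (abundance × isotope mass) = 0.827276 × 154.9737 + 0.172724 × 155.9432
= 128.20602 + 26.93513 = 155.14115 u

155.1412 u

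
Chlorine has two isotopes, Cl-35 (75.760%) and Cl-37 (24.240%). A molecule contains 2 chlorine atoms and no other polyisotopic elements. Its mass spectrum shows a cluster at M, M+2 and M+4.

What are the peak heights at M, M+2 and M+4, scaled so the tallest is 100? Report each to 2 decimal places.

Each Cl atom is independently Cl-35 (p = 0.75760) or Cl-37 (q = 0.24240); the cluster is the binomial expansion (p + q)^2.
P(M) = 0.75760^2 = 0.573958
P(M+2) = 2 × 0.75760^1 × 0.24240^1 = 0.367284
P(M+4) = 0.24240^2 = 0.058758
The M peak is largest (0.573958); scaling to 100 gives 100.00 : 63.99 : 10.24.

100.00 : 63.99 : 10.24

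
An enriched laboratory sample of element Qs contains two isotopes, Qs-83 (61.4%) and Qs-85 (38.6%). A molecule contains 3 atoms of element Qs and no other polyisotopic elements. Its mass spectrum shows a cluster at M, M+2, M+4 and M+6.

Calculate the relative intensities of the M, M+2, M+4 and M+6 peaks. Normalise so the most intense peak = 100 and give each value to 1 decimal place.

53.0 : 100.0 : 62.9 : 13.2

Expanding (0.614 + 0.386)^3:
P(M) = 0.614^3 = 0.231476
P(M+2) = 3 × 0.614^2 × 0.386^1 = 0.436561
P(M+4) = 3 × 0.614^1 × 0.386^2 = 0.274451
P(M+6) = 0.386^3 = 0.057512
The M+2 peak is largest (0.436561); scaling to 100 gives 53.0 : 100.0 : 62.9 : 13.2.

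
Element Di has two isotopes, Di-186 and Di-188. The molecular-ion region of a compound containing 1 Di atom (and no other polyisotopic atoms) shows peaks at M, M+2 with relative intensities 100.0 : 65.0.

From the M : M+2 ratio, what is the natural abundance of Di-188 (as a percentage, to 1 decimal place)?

39.4%

Let p = fractional abundance of Di-186. I(M+2)/I(M) = [C(1,1)·p^0·(1−p)] / p^1 = 1·(1−p)/p = 65.0/100.0 = 0.6500
(1−p)/p = 0.6500/1 = 0.6500  ⇒  p = 1/(1 + 0.6500) = 0.6061
Di-186: 60.6%, Di-188: 39.4%.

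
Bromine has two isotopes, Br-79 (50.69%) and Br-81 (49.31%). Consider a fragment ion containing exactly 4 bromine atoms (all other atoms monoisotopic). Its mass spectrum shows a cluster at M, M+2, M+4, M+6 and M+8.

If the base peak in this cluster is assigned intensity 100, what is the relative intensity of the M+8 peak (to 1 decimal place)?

15.8

Term probabilities: M 0.0660, M+2 0.2569, M+4 0.3749, M+6 0.2431, M+8 0.0591. Base peak = M+4.
P(M+4) = C(4,2) × 0.5069^2 × 0.4931^2 = 6 × 0.25694761 × 0.24314761 = 0.374857 (base)
P(M+8) = C(4,4) × 0.5069^0 × 0.4931^4 = 1 × 1.0000 × 0.05912076 = 0.059121
Relative intensity = 0.059121 / 0.374857 × 100 = 15.8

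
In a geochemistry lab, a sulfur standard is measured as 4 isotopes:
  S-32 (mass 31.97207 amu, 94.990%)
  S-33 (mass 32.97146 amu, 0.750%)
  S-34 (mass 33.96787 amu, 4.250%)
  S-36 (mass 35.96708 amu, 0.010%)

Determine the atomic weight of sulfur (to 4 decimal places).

The abundance-weighted mean is 0.94990 × 31.97207 + 0.00750 × 32.97146 + 0.04250 × 33.96787 + 0.00010 × 35.96708
= 30.370269 + 0.247286 + 1.443634 + 0.003597 = 32.064786 amu

32.0648 amu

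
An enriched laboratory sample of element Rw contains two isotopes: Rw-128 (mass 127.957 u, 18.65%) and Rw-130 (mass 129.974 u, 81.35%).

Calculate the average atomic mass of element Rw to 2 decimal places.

Weight each isotope mass by its fractional abundance: 0.1865 × 127.957 + 0.8135 × 129.974
= 23.8640 + 105.7338 = 129.5978 u

129.60 u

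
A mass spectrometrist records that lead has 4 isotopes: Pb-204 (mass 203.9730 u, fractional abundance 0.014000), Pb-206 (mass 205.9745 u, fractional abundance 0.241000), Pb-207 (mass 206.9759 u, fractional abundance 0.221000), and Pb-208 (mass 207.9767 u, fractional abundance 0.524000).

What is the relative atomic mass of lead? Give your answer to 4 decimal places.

Weight each isotope mass by its fractional abundance: 0.014000 × 203.9730 + 0.241000 × 205.9745 + 0.221000 × 206.9759 + 0.524000 × 207.9767
= 2.85562 + 49.63985 + 45.74167 + 108.97979 = 207.21693 u

207.2169 u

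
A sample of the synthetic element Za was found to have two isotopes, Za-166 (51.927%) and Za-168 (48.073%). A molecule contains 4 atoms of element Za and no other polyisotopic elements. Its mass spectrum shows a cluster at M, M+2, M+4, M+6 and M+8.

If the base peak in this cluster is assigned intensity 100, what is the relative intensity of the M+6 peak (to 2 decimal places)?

61.72

(0.51927 + 0.48073)^4 gives M 0.0727, M+2 0.2692, M+4 0.3739, M+6 0.2308, M+8 0.0534; the largest is M+4.
P(M+4) = C(4,2) × 0.51927^2 × 0.48073^2 = 6 × 0.26964133 × 0.23110133 = 0.373887 (base)
P(M+6) = C(4,3) × 0.51927^1 × 0.48073^3 = 4 × 0.51927 × 0.11109734 = 0.230758
Relative intensity = 0.230758 / 0.373887 × 100 = 61.72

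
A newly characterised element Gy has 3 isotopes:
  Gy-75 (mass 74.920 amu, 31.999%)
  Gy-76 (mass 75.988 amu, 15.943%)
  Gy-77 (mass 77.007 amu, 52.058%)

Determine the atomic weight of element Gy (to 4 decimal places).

76.1767 amu

Average mass = Σ (abundance × isotope mass) = 0.31999 × 74.920 + 0.15943 × 75.988 + 0.52058 × 77.007
= 23.97365 + 12.11477 + 40.08830 = 76.17672 amu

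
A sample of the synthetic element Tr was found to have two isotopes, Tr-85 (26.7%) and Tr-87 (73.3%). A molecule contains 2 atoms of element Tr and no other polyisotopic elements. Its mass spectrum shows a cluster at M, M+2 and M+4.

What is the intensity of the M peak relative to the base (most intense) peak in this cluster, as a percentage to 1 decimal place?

13.3%

Term probabilities: M 0.0713, M+2 0.3914, M+4 0.5373. Base peak = M+4.
P(M+4) = C(2,2) × 0.267^0 × 0.733^2 = 1 × 1.0000 × 0.537289 = 0.537289 (base)
P(M) = C(2,0) × 0.267^2 × 0.733^0 = 1 × 0.071289 × 1.0000 = 0.071289
Relative intensity = 0.071289 / 0.537289 × 100 = 13.3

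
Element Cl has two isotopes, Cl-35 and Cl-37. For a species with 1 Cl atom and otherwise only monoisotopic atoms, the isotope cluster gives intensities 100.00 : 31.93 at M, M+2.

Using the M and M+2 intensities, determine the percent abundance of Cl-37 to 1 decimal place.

Let p = fractional abundance of Cl-35. I(M+2)/I(M) = [C(1,1)·p^0·(1−p)] / p^1 = 1·(1−p)/p = 31.93/100.00 = 0.3193
(1−p)/p = 0.3193/1 = 0.3193  ⇒  p = 1/(1 + 0.3193) = 0.7580
Cl-35: 75.8%, Cl-37: 24.2%.

24.2%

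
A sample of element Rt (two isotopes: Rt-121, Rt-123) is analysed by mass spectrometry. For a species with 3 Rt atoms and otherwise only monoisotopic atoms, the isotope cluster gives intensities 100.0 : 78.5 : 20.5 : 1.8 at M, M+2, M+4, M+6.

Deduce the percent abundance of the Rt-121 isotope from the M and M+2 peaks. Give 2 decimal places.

Write p for the Rt-121 fraction. I(M+2)/I(M) = [C(3,1)·p^2·(1−p)] / p^3 = 3·(1−p)/p = 78.5/100.0 = 0.7850
(1−p)/p = 0.7850/3 = 0.2617  ⇒  p = 1/(1 + 0.2617) = 0.7926
Rt-121: 79.26%, Rt-123: 20.74%.

79.26%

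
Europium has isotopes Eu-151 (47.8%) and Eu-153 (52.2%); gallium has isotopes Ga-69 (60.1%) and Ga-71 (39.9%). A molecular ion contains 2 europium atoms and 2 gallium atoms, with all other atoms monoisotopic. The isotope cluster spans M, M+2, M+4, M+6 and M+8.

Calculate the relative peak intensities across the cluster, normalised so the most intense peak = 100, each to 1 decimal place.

Europium pattern (n=2): 0.228484 : 0.499032 : 0.272484
Gallium pattern (n=2): 0.361201 : 0.479598 : 0.159201
Convolve the two distributions (both contribute in 2-u steps):
  M: 0.228484×0.361201 = 0.082529
  M+2: 0.228484×0.479598 + 0.499032×0.361201 = 0.289831
  M+4: 0.228484×0.159201 + 0.499032×0.479598 + 0.272484×0.361201 = 0.374131
  M+6: 0.499032×0.159201 + 0.272484×0.479598 = 0.210129
  M+8: 0.272484×0.159201 = 0.043380
Scale to base peak (0.374131) = 100: 22.1 : 77.5 : 100.0 : 56.2 : 11.6

22.1 : 77.5 : 100.0 : 56.2 : 11.6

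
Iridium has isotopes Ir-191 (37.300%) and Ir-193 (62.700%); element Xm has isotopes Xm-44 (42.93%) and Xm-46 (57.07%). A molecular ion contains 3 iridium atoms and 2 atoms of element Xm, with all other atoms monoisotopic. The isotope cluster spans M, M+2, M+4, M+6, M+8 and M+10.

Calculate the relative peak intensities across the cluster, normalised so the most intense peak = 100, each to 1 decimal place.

Iridium pattern (n=3): 0.05189512 : 0.26170165 : 0.43991135 : 0.24649188
Element Xm pattern (n=2): 0.18429849 : 0.49000302 : 0.32569849
Convolve the two distributions (both contribute in 2-u steps):
  M: 0.05189512×0.18429849 = 0.009564
  M+2: 0.05189512×0.49000302 + 0.26170165×0.18429849 = 0.073660
  M+4: 0.05189512×0.32569849 + 0.26170165×0.49000302 + 0.43991135×0.18429849 = 0.226212
  M+6: 0.26170165×0.32569849 + 0.43991135×0.49000302 + 0.24649188×0.18429849 = 0.346222
  M+8: 0.43991135×0.32569849 + 0.24649188×0.49000302 = 0.264060
  M+10: 0.24649188×0.32569849 = 0.080282
Scale to base peak (0.346222) = 100: 2.8 : 21.3 : 65.3 : 100.0 : 76.3 : 23.2

2.8 : 21.3 : 65.3 : 100.0 : 76.3 : 23.2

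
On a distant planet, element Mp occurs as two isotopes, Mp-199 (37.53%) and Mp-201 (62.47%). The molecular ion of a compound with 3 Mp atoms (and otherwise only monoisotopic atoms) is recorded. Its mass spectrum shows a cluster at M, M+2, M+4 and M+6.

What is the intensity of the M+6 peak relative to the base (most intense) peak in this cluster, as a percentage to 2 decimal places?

(0.3753 + 0.6247)^3 gives M 0.0529, M+2 0.2640, M+4 0.4394, M+6 0.2438; the largest is M+4.
P(M+4) = C(3,2) × 0.3753^1 × 0.6247^2 = 3 × 0.3753 × 0.39025009 = 0.439383 (base)
P(M+6) = C(3,3) × 0.3753^0 × 0.6247^3 = 1 × 1.0000 × 0.24378923 = 0.243789
Relative intensity = 0.243789 / 0.439383 × 100 = 55.48

55.48%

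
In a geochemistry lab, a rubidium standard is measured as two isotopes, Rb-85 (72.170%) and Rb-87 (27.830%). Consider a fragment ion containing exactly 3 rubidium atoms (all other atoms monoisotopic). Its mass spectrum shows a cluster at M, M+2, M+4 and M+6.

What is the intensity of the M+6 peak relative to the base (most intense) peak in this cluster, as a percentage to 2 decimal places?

4.96%

(0.72170 + 0.27830)^3 gives M 0.3759, M+2 0.4349, M+4 0.1677, M+6 0.0216; the largest is M+2.
P(M+2) = C(3,1) × 0.72170^2 × 0.27830^1 = 3 × 0.52085089 × 0.2783 = 0.434858 (base)
P(M+6) = C(3,3) × 0.72170^0 × 0.27830^3 = 1 × 1.0000 × 0.02155458 = 0.021555
Relative intensity = 0.021555 / 0.434858 × 100 = 4.96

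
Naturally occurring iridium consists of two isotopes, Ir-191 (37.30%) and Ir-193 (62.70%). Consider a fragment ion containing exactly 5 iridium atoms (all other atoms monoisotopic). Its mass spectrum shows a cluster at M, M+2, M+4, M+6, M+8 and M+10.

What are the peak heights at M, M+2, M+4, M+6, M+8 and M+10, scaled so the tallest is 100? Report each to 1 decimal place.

2.1 : 17.7 : 59.5 : 100.0 : 84.0 : 28.3

The 5 Ir atoms are independent, so intensities follow the terms of (0.3730 + 0.6270)^5.
P(M) = 0.3730^5 = 0.007220
P(M+2) = 5 × 0.3730^4 × 0.6270^1 = 0.060684
P(M+4) = 10 × 0.3730^3 × 0.6270^2 = 0.204015
P(M+6) = 10 × 0.3730^2 × 0.6270^3 = 0.342942
P(M+8) = 5 × 0.3730^1 × 0.6270^4 = 0.288237
P(M+10) = 0.6270^5 = 0.096903
The M+6 peak is largest (0.342942); scaling to 100 gives 2.1 : 17.7 : 59.5 : 100.0 : 84.0 : 28.3.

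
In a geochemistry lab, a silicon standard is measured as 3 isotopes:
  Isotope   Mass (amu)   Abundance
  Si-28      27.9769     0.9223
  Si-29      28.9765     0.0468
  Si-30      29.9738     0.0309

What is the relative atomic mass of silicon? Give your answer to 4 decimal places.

Average mass = Σ (abundance × isotope mass) = 0.9223 × 27.9769 + 0.0468 × 28.9765 + 0.0309 × 29.9738
= 25.80309 + 1.35610 + 0.92619 = 28.08538 amu

28.0854 amu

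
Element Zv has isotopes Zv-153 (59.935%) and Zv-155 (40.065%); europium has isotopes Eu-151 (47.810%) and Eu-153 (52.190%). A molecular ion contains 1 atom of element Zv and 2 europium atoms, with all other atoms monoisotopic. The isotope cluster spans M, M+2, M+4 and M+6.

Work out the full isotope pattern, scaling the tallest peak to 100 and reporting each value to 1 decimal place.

Element Zv pattern (n=1): 0.59935 : 0.40065
Europium pattern (n=2): 0.22857961 : 0.49904078 : 0.27237961
Convolve the two distributions (both contribute in 2-u steps):
  M: 0.59935×0.22857961 = 0.136999
  M+2: 0.59935×0.49904078 + 0.40065×0.22857961 = 0.390681
  M+4: 0.59935×0.27237961 + 0.40065×0.49904078 = 0.363191
  M+6: 0.40065×0.27237961 = 0.109129
Scale to base peak (0.390681) = 100: 35.1 : 100.0 : 93.0 : 27.9

35.1 : 100.0 : 93.0 : 27.9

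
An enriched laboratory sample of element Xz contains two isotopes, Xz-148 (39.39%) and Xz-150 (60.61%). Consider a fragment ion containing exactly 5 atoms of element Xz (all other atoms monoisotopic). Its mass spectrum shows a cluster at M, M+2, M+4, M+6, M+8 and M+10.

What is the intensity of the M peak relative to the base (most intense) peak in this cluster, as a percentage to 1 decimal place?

2.7%

(0.3939 + 0.6061)^5 gives M 0.0095, M+2 0.0730, M+4 0.2245, M+6 0.3455, M+8 0.2658, M+10 0.0818; the largest is M+6.
P(M+6) = C(5,3) × 0.3939^2 × 0.6061^3 = 10 × 0.15515721 × 0.2226552 = 0.345466 (base)
P(M) = C(5,0) × 0.3939^5 × 0.6061^0 = 1 × 0.00948265 × 1.0000 = 0.009483
Relative intensity = 0.009483 / 0.345466 × 100 = 2.7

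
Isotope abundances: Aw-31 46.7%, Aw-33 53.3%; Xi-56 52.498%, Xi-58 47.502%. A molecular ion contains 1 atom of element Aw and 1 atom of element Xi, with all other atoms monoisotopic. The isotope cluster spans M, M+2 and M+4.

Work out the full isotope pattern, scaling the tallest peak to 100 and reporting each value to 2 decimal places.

Element Aw pattern (n=1): 0.4670 : 0.5330
Element Xi pattern (n=1): 0.52498 : 0.47502
Convolve the two distributions (both contribute in 2-u steps):
  M: 0.4670×0.52498 = 0.245166
  M+2: 0.4670×0.47502 + 0.5330×0.52498 = 0.501649
  M+4: 0.5330×0.47502 = 0.253186
Scale to base peak (0.501649) = 100: 48.87 : 100.00 : 50.47

48.87 : 100.00 : 50.47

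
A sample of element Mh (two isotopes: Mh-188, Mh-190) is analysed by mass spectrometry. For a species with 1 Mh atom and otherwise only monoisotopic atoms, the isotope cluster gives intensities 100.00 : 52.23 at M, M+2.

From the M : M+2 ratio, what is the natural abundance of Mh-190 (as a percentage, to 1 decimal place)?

Let p = fractional abundance of Mh-188. I(M+2)/I(M) = [C(1,1)·p^0·(1−p)] / p^1 = 1·(1−p)/p = 52.23/100.00 = 0.5223
(1−p)/p = 0.5223/1 = 0.5223  ⇒  p = 1/(1 + 0.5223) = 0.6569
Mh-188: 65.7%, Mh-190: 34.3%.

34.3%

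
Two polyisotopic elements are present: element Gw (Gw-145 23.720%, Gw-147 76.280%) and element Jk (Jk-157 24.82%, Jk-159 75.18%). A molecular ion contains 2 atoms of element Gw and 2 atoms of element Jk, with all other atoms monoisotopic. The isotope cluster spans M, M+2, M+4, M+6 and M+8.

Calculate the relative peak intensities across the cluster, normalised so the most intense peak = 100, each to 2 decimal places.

Element Gw pattern (n=2): 0.05626384 : 0.36187232 : 0.58186384
Element Jk pattern (n=2): 0.06160324 : 0.37319352 : 0.56520324
Convolve the two distributions (both contribute in 2-u steps):
  M: 0.05626384×0.06160324 = 0.003466
  M+2: 0.05626384×0.37319352 + 0.36187232×0.06160324 = 0.043290
  M+4: 0.05626384×0.56520324 + 0.36187232×0.37319352 + 0.58186384×0.06160324 = 0.202694
  M+6: 0.36187232×0.56520324 + 0.58186384×0.37319352 = 0.421679
  M+8: 0.58186384×0.56520324 = 0.328871
Scale to base peak (0.421679) = 100: 0.82 : 10.27 : 48.07 : 100.00 : 77.99

0.82 : 10.27 : 48.07 : 100.00 : 77.99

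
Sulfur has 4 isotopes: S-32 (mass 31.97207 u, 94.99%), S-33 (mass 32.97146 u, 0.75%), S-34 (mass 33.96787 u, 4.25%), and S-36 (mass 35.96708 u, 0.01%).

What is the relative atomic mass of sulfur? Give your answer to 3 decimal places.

Ar = Σ fᵢ·mᵢ = 0.9499 × 31.97207 + 0.0075 × 32.97146 + 0.0425 × 33.96787 + 0.0001 × 35.96708
= 30.370269 + 0.247286 + 1.443634 + 0.003597 = 32.064786 u

32.065 u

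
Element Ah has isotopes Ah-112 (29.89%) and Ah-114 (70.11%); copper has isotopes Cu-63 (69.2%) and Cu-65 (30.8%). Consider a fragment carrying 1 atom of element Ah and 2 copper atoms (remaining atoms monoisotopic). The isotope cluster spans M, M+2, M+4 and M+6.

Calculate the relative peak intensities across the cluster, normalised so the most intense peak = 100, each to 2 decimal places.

30.90 : 100.00 : 70.65 : 14.36

Element Ah pattern (n=1): 0.2989 : 0.7011
Copper pattern (n=2): 0.478864 : 0.426272 : 0.094864
Convolve the two distributions (both contribute in 2-u steps):
  M: 0.2989×0.478864 = 0.143132
  M+2: 0.2989×0.426272 + 0.7011×0.478864 = 0.463144
  M+4: 0.2989×0.094864 + 0.7011×0.426272 = 0.327214
  M+6: 0.7011×0.094864 = 0.066509
Scale to base peak (0.463144) = 100: 30.90 : 100.00 : 70.65 : 14.36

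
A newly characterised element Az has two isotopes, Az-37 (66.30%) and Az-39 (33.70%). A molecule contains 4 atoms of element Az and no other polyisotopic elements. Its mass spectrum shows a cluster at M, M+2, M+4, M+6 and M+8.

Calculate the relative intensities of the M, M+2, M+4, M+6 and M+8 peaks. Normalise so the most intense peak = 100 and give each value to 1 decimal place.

Each Az atom is independently Az-37 (p = 0.6630) or Az-39 (q = 0.3370); the cluster is the binomial expansion (p + q)^4.
P(M) = 0.6630^4 = 0.193221
P(M+2) = 4 × 0.6630^3 × 0.3370^1 = 0.392853
P(M+4) = 6 × 0.6630^2 × 0.3370^2 = 0.299528
P(M+6) = 4 × 0.6630^1 × 0.3370^3 = 0.101499
P(M+8) = 0.3370^4 = 0.012898
The M+2 peak is largest (0.392853); scaling to 100 gives 49.2 : 100.0 : 76.2 : 25.8 : 3.3.

49.2 : 100.0 : 76.2 : 25.8 : 3.3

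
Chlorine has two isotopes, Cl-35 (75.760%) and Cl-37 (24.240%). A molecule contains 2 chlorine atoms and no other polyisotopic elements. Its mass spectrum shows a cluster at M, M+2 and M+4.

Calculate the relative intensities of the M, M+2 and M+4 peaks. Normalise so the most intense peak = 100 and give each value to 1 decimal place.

100.0 : 64.0 : 10.2

Expanding (0.75760 + 0.24240)^2:
P(M) = 0.75760^2 = 0.573958
P(M+2) = 2 × 0.75760^1 × 0.24240^1 = 0.367284
P(M+4) = 0.24240^2 = 0.058758
The M peak is largest (0.573958); scaling to 100 gives 100.0 : 64.0 : 10.2.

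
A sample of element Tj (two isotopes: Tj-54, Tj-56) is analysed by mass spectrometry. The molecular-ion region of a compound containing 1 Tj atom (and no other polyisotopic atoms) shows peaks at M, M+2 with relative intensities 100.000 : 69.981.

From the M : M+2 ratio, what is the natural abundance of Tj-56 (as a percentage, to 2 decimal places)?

If p is the fraction of Tj that is Tj-54, then I(M+2)/I(M) = [C(1,1)·p^0·(1−p)] / p^1 = 1·(1−p)/p = 69.981/100.000 = 0.6998
(1−p)/p = 0.6998/1 = 0.6998  ⇒  p = 1/(1 + 0.6998) = 0.5883
Tj-54: 58.83%, Tj-56: 41.17%.

41.17%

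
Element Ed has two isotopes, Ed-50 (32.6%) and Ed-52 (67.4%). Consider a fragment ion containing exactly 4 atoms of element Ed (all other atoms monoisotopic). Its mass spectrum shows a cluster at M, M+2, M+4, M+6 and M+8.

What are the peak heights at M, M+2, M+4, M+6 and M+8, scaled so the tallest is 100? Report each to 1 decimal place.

The 4 Ed atoms are independent, so intensities follow the terms of (0.326 + 0.674)^4.
P(M) = 0.326^4 = 0.011295
P(M+2) = 4 × 0.326^3 × 0.674^1 = 0.093406
P(M+4) = 6 × 0.326^2 × 0.674^2 = 0.289672
P(M+6) = 4 × 0.326^1 × 0.674^3 = 0.399261
P(M+8) = 0.674^4 = 0.206367
The M+6 peak is largest (0.399261); scaling to 100 gives 2.8 : 23.4 : 72.6 : 100.0 : 51.7.

2.8 : 23.4 : 72.6 : 100.0 : 51.7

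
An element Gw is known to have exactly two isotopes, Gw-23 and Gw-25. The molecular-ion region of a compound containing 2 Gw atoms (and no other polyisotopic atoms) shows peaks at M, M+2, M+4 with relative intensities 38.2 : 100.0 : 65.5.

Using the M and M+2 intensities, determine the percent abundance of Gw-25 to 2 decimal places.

Let p = fractional abundance of Gw-23. I(M+2)/I(M) = [C(2,1)·p^1·(1−p)] / p^2 = 2·(1−p)/p = 100.0/38.2 = 2.6178
(1−p)/p = 2.6178/2 = 1.3089  ⇒  p = 1/(1 + 1.3089) = 0.4331
Gw-23: 43.31%, Gw-25: 56.69%.

56.69%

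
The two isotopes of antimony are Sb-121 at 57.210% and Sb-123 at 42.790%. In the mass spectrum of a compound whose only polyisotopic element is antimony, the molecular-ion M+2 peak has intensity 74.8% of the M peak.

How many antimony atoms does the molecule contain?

With n Sb atoms, P(M+2)/P(M) = C(n,1)·p^(n−1)q / p^n = n·q/p = n · 0.42790/0.57210.
n = 0.748 × 0.57210/0.42790 = 1.00 ≈ 1

1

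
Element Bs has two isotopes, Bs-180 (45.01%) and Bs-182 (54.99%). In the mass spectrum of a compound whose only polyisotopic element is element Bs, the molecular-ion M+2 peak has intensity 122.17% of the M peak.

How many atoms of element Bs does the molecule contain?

1

For n independent Bs atoms, I(M+2)/I(M) = n · (abundance Bs-182) / (abundance Bs-180) = n · 0.5499/0.4501.
n = 1.2217 × 0.4501/0.5499 = 1.00 ≈ 1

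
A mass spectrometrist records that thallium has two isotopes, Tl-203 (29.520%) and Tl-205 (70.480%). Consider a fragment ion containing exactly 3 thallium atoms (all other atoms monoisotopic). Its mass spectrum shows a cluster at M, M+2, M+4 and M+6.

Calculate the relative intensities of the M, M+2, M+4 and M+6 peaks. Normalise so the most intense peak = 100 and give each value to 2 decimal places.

The 3 Tl atoms are independent, so intensities follow the terms of (0.29520 + 0.70480)^3.
P(M) = 0.29520^3 = 0.025725
P(M+2) = 3 × 0.29520^2 × 0.70480^1 = 0.184255
P(M+4) = 3 × 0.29520^1 × 0.70480^2 = 0.439916
P(M+6) = 0.70480^3 = 0.350104
The M+4 peak is largest (0.439916); scaling to 100 gives 5.85 : 41.88 : 100.00 : 79.58.

5.85 : 41.88 : 100.00 : 79.58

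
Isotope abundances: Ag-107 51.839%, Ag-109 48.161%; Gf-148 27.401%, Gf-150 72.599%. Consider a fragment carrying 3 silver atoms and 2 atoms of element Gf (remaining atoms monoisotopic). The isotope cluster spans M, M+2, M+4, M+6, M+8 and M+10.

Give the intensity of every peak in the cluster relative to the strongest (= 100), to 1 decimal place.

2.9 : 23.7 : 71.5 : 100.0 : 65.8 : 16.5

Silver pattern (n=3): 0.13930601 : 0.38826655 : 0.36071887 : 0.11170857
Element Gf pattern (n=2): 0.07508148 : 0.39785704 : 0.52706148
Convolve the two distributions (both contribute in 2-u steps):
  M: 0.13930601×0.07508148 = 0.010459
  M+2: 0.13930601×0.39785704 + 0.38826655×0.07508148 = 0.084576
  M+4: 0.13930601×0.52706148 + 0.38826655×0.39785704 + 0.36071887×0.07508148 = 0.254981
  M+6: 0.38826655×0.52706148 + 0.36071887×0.39785704 + 0.11170857×0.07508148 = 0.356542
  M+8: 0.36071887×0.52706148 + 0.11170857×0.39785704 = 0.234565
  M+10: 0.11170857×0.52706148 = 0.058877
Scale to base peak (0.356542) = 100: 2.9 : 23.7 : 71.5 : 100.0 : 65.8 : 16.5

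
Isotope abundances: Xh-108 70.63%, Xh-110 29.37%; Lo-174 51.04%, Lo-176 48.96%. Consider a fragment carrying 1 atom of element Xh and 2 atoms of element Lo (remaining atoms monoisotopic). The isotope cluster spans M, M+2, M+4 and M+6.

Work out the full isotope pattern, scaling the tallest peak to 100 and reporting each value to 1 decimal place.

42.8 : 100.0 : 73.6 : 16.4

Element Xh pattern (n=1): 0.7063 : 0.2937
Element Lo pattern (n=2): 0.26050816 : 0.49978368 : 0.23970816
Convolve the two distributions (both contribute in 2-u steps):
  M: 0.7063×0.26050816 = 0.183997
  M+2: 0.7063×0.49978368 + 0.2937×0.26050816 = 0.429508
  M+4: 0.7063×0.23970816 + 0.2937×0.49978368 = 0.316092
  M+6: 0.2937×0.23970816 = 0.070402
Scale to base peak (0.429508) = 100: 42.8 : 100.0 : 73.6 : 16.4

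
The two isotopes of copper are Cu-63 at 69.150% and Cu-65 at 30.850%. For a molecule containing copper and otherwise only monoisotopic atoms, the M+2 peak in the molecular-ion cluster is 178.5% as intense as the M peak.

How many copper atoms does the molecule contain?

With n Cu atoms, P(M+2)/P(M) = C(n,1)·p^(n−1)q / p^n = n·q/p = n · 0.30850/0.69150.
n = 1.785 × 0.69150/0.30850 = 4.00 ≈ 4

4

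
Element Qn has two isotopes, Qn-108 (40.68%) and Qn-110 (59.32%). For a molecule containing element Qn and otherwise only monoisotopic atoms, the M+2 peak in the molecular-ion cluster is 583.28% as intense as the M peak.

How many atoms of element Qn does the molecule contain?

With n Qn atoms, P(M+2)/P(M) = C(n,1)·p^(n−1)q / p^n = n·q/p = n · 0.5932/0.4068.
n = 5.8328 × 0.4068/0.5932 = 4.00 ≈ 4

4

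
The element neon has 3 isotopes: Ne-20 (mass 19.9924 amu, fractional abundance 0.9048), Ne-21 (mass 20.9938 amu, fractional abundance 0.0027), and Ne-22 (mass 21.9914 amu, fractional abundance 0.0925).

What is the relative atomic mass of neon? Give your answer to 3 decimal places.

Average mass = Σ (abundance × isotope mass) = 0.9048 × 19.9924 + 0.0027 × 20.9938 + 0.0925 × 21.9914
= 18.08912 + 0.05668 + 2.03420 = 20.18000 amu

20.180 amu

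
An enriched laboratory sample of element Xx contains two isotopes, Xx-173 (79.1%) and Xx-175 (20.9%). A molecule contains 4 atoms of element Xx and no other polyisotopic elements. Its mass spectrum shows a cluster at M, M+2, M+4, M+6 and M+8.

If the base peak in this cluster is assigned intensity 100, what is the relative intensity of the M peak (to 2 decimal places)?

94.62

Binomial terms of (0.791 + 0.209)^4: M 0.3915, M+2 0.4137, M+4 0.1640, M+6 0.0289, M+8 0.0019 → M+2 is the base peak.
P(M+2) = C(4,1) × 0.791^3 × 0.209^1 = 4 × 0.49491367 × 0.2090 = 0.413748 (base)
P(M) = C(4,0) × 0.791^4 × 0.209^0 = 1 × 0.39147671 × 1.0000 = 0.391477
Relative intensity = 0.391477 / 0.413748 × 100 = 94.62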